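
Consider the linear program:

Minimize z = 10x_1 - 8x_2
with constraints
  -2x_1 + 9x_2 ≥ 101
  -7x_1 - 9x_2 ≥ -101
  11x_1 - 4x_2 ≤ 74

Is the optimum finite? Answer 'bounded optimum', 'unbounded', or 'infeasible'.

From the feasible point (0, 101/9), moving in the direction (-9, -2) keeps every constraint satisfied while z decreases without bound.

unbounded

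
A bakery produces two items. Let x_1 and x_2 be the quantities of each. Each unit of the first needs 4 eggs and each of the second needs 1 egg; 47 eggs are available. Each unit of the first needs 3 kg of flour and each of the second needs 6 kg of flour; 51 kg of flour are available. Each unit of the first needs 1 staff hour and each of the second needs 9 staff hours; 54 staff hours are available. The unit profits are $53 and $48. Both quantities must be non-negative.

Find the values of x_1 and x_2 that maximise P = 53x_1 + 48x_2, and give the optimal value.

x_1 = 11, x_2 = 3, maximum P = 727

Feasible corners and P = 53x_1 + 48x_2:
  (0, 0) → P = 0
  (0, 6) → P = 288
  (47/4, 0) → P = 2491/4
  (11, 3) → P = 727
  (45/7, 37/7) → P = 4161/7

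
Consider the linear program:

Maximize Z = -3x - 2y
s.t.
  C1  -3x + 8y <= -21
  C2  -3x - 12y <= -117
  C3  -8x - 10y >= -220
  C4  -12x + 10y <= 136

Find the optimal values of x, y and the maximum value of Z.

Extreme points and Z = -3x - 2y:
  (99/5, 24/5) → Z = -69
  (985/47, 246/47) → Z = -3447/47
  (245/11, 46/11) → Z = -827/11

At the optimal vertex, -3x + 8y = -21 and -3x - 12y = -117.
Solving simultaneously gives x = 99/5, y = 24/5.

x = 99/5, y = 24/5, maximum Z = -69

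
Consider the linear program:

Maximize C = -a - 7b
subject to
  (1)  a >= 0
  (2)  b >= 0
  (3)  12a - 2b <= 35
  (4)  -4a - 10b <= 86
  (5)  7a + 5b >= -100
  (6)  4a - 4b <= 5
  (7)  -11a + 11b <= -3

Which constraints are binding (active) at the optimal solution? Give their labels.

(2) and (7)

Feasible corners and C = -a - 7b:
  (5/4, 0) → C = -5/4
  (3/11, 0) → C = -3/11
  (13/4, 2) → C = -69/4
  (379/110, 349/110) → C = -1411/55

The maximum is at (3/11, 0). Substituting into each constraint, equality holds for (2) and (7); the remaining constraints have slack.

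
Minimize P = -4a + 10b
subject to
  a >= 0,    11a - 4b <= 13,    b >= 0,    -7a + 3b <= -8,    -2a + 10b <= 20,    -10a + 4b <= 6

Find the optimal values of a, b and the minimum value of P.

a = 13/11, b = 0, minimum P = -52/11

Vertices and P = -4a + 10b:
  (13/11, 0) → P = -52/11
  (7/5, 3/5) → P = 2/5
  (8/7, 0) → P = -32/7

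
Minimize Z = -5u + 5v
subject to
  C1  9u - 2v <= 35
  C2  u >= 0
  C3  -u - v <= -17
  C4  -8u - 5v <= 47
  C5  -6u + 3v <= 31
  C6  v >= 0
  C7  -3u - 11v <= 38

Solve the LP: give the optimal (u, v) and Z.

Corner points and Z = -5u + 5v:
  (69/11, 118/11) → Z = 245/11
  (167/15, 163/5) → Z = 322/3
  (20/9, 133/9) → Z = 565/9

u = 69/11, v = 118/11, minimum Z = 245/11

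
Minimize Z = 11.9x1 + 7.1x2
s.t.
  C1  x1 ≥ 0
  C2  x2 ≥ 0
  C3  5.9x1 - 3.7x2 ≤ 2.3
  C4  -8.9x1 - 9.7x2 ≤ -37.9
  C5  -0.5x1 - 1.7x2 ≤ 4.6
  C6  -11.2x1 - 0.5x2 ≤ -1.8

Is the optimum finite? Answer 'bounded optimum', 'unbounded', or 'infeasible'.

Feasible corners and Z = 11.9x1 + 7.1x2:
  (0, 379/97) → Z = 26909/970
  (1161/644, 1451/644) → Z = 12059/322
The feasible region has finitely many vertices and no improving ray; the minimum is 26909/970 at (0, 379/97).

bounded optimum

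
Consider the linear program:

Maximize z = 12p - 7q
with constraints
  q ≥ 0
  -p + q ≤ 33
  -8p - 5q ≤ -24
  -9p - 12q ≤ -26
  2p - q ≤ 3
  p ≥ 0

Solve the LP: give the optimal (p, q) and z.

p = 13/6, q = 4/3, maximum z = 50/3

The binding constraints are -8p - 5q = -24 and 2p - q = 3.
Solving simultaneously gives p = 13/6, q = 4/3.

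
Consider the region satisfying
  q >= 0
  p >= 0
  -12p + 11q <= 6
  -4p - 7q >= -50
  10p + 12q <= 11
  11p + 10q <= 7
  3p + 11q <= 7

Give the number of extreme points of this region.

Of the 21 pairwise boundary intersections, those satisfying every inequality are:
  (0, 0)
  (7/11, 0)
  (0, 6/11)
  (1/15, 34/55)
  (1/13, 8/13)

5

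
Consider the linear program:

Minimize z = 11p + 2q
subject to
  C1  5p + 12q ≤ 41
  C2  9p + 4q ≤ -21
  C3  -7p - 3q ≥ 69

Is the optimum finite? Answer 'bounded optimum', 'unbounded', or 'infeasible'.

unbounded

From the feasible point (-317/23, 632/69), moving in the direction (-12, 5) keeps every constraint satisfied while z decreases without bound.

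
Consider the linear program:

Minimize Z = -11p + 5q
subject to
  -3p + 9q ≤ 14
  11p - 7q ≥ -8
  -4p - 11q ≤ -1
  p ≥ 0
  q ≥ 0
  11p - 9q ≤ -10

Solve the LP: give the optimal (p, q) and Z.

p = 1/2, q = 31/18, minimum Z = 28/9

Corner points and Z = -11p + 5q:
  (1/3, 5/3) → Z = 14/3
  (1/2, 31/18) → Z = 28/9
  (0, 8/7) → Z = 40/7
  (0, 10/9) → Z = 50/9

The optimum lies where -3p + 9q = 14 and 11p - 9q = -10.
Solving simultaneously gives p = 1/2, q = 31/18.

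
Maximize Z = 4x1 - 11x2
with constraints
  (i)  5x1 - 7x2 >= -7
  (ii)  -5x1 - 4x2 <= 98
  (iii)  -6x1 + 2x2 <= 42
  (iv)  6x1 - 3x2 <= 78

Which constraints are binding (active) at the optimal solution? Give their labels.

Vertices and Z = 4x1 - 11x2:
  (-35/4, -21/4) → Z = 91/4
  (21, 16) → Z = -92
  (-182/17, -189/17) → Z = 1351/17
  (6/13, -326/13) → Z = 3610/13

The maximum is at (6/13, -326/13). Substituting into each constraint, equality holds for (ii) and (iv); the remaining constraints have slack.

(ii) and (iv)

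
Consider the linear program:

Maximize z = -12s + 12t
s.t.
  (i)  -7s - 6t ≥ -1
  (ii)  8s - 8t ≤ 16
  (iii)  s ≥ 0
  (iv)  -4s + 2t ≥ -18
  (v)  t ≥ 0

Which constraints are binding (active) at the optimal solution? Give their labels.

Corner points and z = -12s + 12t:
  (0, 1/6) → z = 2
  (1/7, 0) → z = -12/7
  (0, 0) → z = 0

The maximum is at (0, 1/6). Substituting into each constraint, equality holds for (i) and (iii); the remaining constraints have slack.

(i) and (iii)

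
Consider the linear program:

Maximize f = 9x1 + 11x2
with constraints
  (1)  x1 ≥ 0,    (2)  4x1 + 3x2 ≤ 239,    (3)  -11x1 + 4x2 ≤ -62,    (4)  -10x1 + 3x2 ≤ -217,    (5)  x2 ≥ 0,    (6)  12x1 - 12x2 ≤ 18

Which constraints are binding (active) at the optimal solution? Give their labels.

(2) and (4)

Corner points and f = 9x1 + 11x2:
  (228/7, 761/21) → f = 14527/21
  (487/14, 233/7) → f = 9509/14
  (425/14, 202/7) → f = 8269/14

The maximum is at (228/7, 761/21). Substituting into each constraint, equality holds for (2) and (4); the remaining constraints have slack.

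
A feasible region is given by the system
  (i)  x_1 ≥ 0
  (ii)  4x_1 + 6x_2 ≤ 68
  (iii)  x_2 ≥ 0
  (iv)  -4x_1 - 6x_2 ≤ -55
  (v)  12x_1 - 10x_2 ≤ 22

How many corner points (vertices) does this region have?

Pairwise boundary intersections that survive every other constraint:
  (0, 34/3)
  (0, 55/6)
  (29/4, 13/2)
  (341/56, 143/28)

4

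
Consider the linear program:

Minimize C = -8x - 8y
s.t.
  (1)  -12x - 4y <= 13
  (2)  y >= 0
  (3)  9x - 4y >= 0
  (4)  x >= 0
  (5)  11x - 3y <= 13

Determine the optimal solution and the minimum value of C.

x = 52/17, y = 117/17, minimum C = -1352/17

At the optimal vertex, 9x - 4y = 0 and 11x - 3y = 13.
Solving simultaneously gives x = 52/17, y = 117/17.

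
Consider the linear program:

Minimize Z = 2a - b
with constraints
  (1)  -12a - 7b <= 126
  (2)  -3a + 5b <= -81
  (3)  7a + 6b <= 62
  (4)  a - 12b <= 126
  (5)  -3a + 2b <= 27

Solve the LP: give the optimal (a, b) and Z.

Extreme points and Z = 2a - b:
  (796/53, -381/53) → Z = 1973/53
  (342/31, -297/31) → Z = 981/31
  (50/3, -82/9) → Z = 382/9

The optimum lies where -3a + 5b = -81 and a - 12b = 126.
Solving simultaneously gives a = 342/31, b = -297/31.

a = 342/31, b = -297/31, minimum Z = 981/31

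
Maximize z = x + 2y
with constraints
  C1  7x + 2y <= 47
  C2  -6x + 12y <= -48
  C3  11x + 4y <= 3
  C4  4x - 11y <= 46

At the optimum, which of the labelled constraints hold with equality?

C2 and C3

Feasible corners and z = x + 2y:
  (19/13, -85/26) → z = -66/13
  (-4/3, -14/3) → z = -32/3
  (217/137, -494/137) → z = -771/137

The maximum is at (19/13, -85/26). Substituting into each constraint, equality holds for C2 and C3; the remaining constraints have slack.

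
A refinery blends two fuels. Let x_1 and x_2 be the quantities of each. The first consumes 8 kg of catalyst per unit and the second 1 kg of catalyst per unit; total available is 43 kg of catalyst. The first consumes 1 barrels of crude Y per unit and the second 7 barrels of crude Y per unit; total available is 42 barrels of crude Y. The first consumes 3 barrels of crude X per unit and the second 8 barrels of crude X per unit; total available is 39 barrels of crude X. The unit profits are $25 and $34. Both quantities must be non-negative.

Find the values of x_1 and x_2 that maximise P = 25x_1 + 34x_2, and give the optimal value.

x_1 = 5, x_2 = 3, maximum P = 227

Extreme points and P = 25x_1 + 34x_2:
  (0, 0) → P = 0
  (0, 39/8) → P = 663/4
  (43/8, 0) → P = 1075/8
  (5, 3) → P = 227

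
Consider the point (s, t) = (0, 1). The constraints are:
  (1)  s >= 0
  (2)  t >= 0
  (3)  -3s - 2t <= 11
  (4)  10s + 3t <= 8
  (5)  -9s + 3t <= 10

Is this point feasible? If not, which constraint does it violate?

feasible

(1): 0 ≥ 0 ✓
(2): 1 ≥ 0 ✓
(3): -2 ≤ 11 ✓
(4): 3 ≤ 8 ✓
(5): 3 ≤ 10 ✓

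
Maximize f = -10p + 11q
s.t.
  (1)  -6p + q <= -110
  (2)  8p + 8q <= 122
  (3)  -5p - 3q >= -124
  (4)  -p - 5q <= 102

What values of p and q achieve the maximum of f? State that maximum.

p = 501/28, q = -37/14, maximum f = -208

Vertices and f = -10p + 11q:
  (501/28, -37/14) → f = -208
  (448/31, -722/31) → f = -12422/31
  (313/8, -191/8) → f = -5231/8
  (463/11, -317/11) → f = -8117/11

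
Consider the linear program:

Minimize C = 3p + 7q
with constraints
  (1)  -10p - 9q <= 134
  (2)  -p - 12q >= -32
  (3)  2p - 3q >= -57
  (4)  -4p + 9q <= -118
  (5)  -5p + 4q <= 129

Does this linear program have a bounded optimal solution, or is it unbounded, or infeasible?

unbounded

From the feasible point (-8/7, -286/21), moving in the direction (9, -10) keeps every constraint satisfied while C decreases without bound.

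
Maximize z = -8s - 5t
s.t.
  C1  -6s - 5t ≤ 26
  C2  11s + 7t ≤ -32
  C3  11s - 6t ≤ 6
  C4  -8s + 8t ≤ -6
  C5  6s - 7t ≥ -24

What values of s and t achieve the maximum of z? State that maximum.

s = -89/44, t = -61/22, maximum z = 661/22

Corner points and z = -8s - 5t:
  (-18/13, -46/13) → z = 374/13
  (-89/44, -61/22) → z = 661/22
  (-150/143, -38/13) → z = 3290/143
  (-107/72, -161/72) → z = 1661/72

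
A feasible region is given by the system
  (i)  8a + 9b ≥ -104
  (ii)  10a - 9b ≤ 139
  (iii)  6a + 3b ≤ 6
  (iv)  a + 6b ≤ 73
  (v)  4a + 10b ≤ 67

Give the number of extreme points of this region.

5

The feasible vertices (each the meet of two boundaries and inside every other half-plane) are:
  (35/18, -1076/81)
  (-427/13, 688/39)
  (157/28, -129/14)
  (-47/16, 63/8)
  (-164/7, 225/14)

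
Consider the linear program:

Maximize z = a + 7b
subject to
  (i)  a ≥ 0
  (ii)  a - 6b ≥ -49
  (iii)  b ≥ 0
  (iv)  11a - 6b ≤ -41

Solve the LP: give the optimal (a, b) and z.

a = 4/5, b = 83/10, maximum z = 589/10

Corner points and z = a + 7b:
  (0, 49/6) → z = 343/6
  (0, 41/6) → z = 287/6
  (4/5, 83/10) → z = 589/10

At the optimal vertex, a - 6b = -49 and 11a - 6b = -41.
Solving simultaneously gives a = 4/5, b = 83/10.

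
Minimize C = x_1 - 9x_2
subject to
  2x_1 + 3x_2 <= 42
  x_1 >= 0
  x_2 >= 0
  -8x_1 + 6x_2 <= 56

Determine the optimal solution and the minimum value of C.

x_1 = 7/3, x_2 = 112/9, minimum C = -329/3

Feasible corners and C = x_1 - 9x_2:
  (21, 0) → C = 21
  (7/3, 112/9) → C = -329/3
  (0, 0) → C = 0
  (0, 28/3) → C = -84

At the optimal vertex, 2x_1 + 3x_2 = 42 and -8x_1 + 6x_2 = 56.
Solving simultaneously gives x_1 = 7/3, x_2 = 112/9.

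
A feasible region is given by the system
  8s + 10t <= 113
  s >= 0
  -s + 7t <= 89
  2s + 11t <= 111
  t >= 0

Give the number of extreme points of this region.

4

Intersecting each pair of boundary lines and keeping only the points that satisfy every inequality leaves:
  (133/68, 331/34)
  (113/8, 0)
  (0, 111/11)
  (0, 0)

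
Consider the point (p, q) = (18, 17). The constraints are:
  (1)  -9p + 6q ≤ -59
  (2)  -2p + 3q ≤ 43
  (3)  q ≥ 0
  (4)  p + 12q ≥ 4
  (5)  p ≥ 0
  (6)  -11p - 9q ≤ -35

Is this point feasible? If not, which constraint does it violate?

feasible

(1): -60 ≤ -59 ✓
(2): 15 ≤ 43 ✓
(3): 17 ≥ 0 ✓
(4): 222 ≥ 4 ✓
(5): 18 ≥ 0 ✓
(6): -351 ≤ -35 ✓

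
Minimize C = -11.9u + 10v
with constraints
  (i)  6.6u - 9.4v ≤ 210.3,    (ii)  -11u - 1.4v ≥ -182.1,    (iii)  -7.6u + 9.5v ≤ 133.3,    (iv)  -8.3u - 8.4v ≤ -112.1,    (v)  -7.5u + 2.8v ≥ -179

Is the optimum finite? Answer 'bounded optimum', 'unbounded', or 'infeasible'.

bounded optimum

Corner points and C = -11.9u + 10v:
  (154333/11514, 142513/5757) → C = 3378991/38380
  (9805/577, -27833/8078) → C = -1911843/8078
  (-5477/14269, 195835/14269) → C = 20235263/142690
The feasible region has finitely many vertices and no improving ray; the minimum is -1911843/8078 at (9805/577, -27833/8078).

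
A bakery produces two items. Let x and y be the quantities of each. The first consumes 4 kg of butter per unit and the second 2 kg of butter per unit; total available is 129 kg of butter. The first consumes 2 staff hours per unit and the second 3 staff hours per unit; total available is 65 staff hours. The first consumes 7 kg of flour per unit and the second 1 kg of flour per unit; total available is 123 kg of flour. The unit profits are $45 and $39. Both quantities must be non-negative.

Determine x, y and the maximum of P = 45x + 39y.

Feasible corners and P = 45x + 39y:
  (0, 0) → P = 0
  (0, 65/3) → P = 845
  (123/7, 0) → P = 5535/7
  (16, 11) → P = 1149

The binding constraints are 2x + 3y = 65 and 7x + y = 123.
Solving simultaneously gives x = 16, y = 11.

x = 16, y = 11, maximum P = 1149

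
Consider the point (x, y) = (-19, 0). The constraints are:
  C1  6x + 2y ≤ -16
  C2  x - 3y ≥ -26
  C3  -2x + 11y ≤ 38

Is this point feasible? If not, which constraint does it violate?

C1: -114 ≤ -16 ✓
C2: -19 ≥ -26 ✓
C3: 38 ≤ 38 ✓

feasible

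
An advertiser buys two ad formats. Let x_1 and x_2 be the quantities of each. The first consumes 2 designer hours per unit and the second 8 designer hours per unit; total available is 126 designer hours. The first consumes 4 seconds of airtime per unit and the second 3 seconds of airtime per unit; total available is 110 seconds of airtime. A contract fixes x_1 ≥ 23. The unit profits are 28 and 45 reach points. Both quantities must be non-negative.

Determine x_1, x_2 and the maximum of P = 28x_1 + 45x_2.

Vertices and P = 28x_1 + 45x_2:
  (55/2, 0) → P = 770
  (23, 0) → P = 644
  (23, 6) → P = 914

At the optimal vertex, 4x_1 + 3x_2 = 110 and x_1 = 23.
Solving simultaneously gives x_1 = 23, x_2 = 6.

x_1 = 23, x_2 = 6, maximum P = 914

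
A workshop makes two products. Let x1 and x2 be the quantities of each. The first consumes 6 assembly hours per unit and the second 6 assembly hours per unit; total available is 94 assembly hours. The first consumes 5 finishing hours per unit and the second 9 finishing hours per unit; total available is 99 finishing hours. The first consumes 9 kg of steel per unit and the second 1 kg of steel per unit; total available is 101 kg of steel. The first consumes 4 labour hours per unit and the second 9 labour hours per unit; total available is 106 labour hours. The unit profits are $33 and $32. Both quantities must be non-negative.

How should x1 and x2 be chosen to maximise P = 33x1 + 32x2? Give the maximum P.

x1 = 32/3, x2 = 5, maximum P = 512

Vertices and P = 33x1 + 32x2:
  (0, 0) → P = 0
  (0, 11) → P = 352
  (101/9, 0) → P = 1111/3
  (21/2, 31/6) → P = 3071/6
  (32/3, 5) → P = 512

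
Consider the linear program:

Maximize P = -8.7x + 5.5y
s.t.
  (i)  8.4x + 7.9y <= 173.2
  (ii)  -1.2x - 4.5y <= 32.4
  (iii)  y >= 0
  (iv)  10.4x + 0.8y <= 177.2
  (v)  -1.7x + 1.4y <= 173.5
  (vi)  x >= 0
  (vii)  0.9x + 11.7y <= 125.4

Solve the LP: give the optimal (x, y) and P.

x = 0, y = 418/39, maximum P = 2299/39

Feasible corners and P = -8.7x + 5.5y:
  (1371/82, 170/41) → P = -100577/820
  (34526/3039, 9972/1013) → P = -226397/5065
  (443/26, 0) → P = -38541/260
  (0, 0) → P = 0
  (0, 418/39) → P = 2299/39

At the optimal vertex, x = 0 and 0.9x + 11.7y = 125.4.
Solving simultaneously gives x = 0, y = 418/39.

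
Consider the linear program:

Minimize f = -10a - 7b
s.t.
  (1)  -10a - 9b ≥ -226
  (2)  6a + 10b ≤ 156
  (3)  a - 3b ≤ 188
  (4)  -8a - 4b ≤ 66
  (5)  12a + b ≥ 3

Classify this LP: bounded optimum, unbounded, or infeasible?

bounded optimum

Extreme points and f = -10a - 7b:
  (428/23, 102/23) → f = -4994/23
  (790/13, -1654/39) → f = -12122/39
  (-21/19, 309/19) → f = -1953/19
  (277/14, -785/14) → f = 2725/14
  (39/20, -102/5) → f = 1233/10
The feasible region has finitely many vertices and no improving ray; the minimum is -12122/39 at (790/13, -1654/39).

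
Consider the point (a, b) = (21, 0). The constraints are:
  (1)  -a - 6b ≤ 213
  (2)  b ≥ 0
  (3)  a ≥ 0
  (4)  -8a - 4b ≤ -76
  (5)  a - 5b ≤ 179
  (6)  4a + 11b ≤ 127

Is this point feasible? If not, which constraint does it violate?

(1): -21 ≤ 213 ✓
(2): 0 ≥ 0 ✓
(3): 21 ≥ 0 ✓
(4): -168 ≤ -76 ✓
(5): 21 ≤ 179 ✓
(6): 84 ≤ 127 ✓

feasible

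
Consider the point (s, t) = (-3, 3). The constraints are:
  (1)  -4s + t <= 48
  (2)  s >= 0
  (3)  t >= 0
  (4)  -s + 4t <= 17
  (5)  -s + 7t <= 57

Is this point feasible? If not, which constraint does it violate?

Constraint (2): s = -3, which is not ≥ 0. All other constraints are satisfied.

not feasible — violates (2)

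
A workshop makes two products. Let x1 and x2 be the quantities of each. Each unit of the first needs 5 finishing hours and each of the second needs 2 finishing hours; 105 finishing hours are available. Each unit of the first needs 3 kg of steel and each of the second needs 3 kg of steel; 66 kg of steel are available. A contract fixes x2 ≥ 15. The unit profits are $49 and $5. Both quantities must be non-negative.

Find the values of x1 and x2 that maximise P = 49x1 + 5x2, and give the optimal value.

Feasible corners and P = 49x1 + 5x2:
  (0, 22) → P = 110
  (0, 15) → P = 75
  (7, 15) → P = 418

The binding constraints are 3x1 + 3x2 = 66 and x2 = 15.
Solving simultaneously gives x1 = 7, x2 = 15.

x1 = 7, x2 = 15, maximum P = 418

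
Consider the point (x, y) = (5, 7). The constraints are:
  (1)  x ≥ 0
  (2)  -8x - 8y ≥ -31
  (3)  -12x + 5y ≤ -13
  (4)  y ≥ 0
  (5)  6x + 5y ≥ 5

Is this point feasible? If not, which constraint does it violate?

Constraint (2): -8x - 8y = -96, which is not ≥ -31. All other constraints are satisfied.

not feasible — violates (2)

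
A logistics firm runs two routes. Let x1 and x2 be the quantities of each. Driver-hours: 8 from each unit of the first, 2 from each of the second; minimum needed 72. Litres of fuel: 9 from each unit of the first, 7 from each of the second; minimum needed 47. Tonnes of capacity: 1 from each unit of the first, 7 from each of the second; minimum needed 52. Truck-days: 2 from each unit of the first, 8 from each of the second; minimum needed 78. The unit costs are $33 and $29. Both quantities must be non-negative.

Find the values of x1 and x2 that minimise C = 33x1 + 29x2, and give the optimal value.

x1 = 7, x2 = 8, minimum C = 463

Extreme points and C = 33x1 + 29x2:
  (0, 36) → C = 1044
  (52, 0) → C = 1716
  (7, 8) → C = 463
  (65/3, 13/3) → C = 2522/3
The feasible region is unbounded (it extends along (0, 1), (1, 0)), but C strictly increases along every unbounded feasible direction, so there is no improving ray and the minimum is attained at a vertex.

At the optimal vertex, 8x1 + 2x2 = 72 and 2x1 + 8x2 = 78.
Solving simultaneously gives x1 = 7, x2 = 8.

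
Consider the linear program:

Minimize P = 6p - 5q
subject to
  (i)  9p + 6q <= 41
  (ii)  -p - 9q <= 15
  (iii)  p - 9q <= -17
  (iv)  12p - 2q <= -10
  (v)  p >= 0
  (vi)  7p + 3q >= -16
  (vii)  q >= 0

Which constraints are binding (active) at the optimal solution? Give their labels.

(i) and (v)

Extreme points and P = 6p - 5q:
  (11/45, 97/15) → P = -463/15
  (0, 41/6) → P = -205/6
  (0, 5) → P = -25

The minimum is at (0, 41/6). Substituting into each constraint, equality holds for (i) and (v); the remaining constraints have slack.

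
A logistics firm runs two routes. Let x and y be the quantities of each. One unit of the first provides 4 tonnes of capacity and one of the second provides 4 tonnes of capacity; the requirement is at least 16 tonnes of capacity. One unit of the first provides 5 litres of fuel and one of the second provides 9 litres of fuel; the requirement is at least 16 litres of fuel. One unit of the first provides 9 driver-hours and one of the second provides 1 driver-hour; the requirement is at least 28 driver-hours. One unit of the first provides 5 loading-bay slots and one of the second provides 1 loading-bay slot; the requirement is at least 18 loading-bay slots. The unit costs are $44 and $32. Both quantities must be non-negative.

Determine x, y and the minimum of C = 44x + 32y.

Feasible corners and C = 44x + 32y:
  (0, 28) → C = 896
  (4, 0) → C = 176
  (7/2, 1/2) → C = 170
  (5/2, 11/2) → C = 286
The feasible region is unbounded (it extends along (0, 1), (1, 0)), but C strictly increases along every unbounded feasible direction, so there is no improving ray and the minimum is attained at a vertex.

x = 7/2, y = 1/2, minimum C = 170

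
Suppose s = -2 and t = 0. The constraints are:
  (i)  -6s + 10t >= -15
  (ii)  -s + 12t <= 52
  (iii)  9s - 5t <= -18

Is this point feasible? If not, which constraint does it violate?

(i): 12 ≥ -15 ✓
(ii): 2 ≤ 52 ✓
(iii): -18 ≤ -18 ✓

feasible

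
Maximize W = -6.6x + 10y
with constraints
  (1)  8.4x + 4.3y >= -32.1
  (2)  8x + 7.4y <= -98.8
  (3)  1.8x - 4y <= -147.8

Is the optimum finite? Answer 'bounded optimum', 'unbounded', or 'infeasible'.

The boundaries 8.4x + 4.3y = -32.1 and 8x + 7.4y = -98.8 meet at (9365/1388, -7164/347), but that point violates 1.8x - 4y ≤ -147.8. Every candidate vertex is excluded by some other constraint, so the feasible region is empty.

infeasible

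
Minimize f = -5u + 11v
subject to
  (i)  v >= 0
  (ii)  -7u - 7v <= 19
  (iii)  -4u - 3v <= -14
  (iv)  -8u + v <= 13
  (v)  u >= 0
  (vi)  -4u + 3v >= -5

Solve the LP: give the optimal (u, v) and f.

u = 19/8, v = 3/2, minimum f = 37/8

Extreme points and f = -5u + 11v:
  (0, 14/3) → f = 154/3
  (19/8, 3/2) → f = 37/8
  (0, 13) → f = 143
The feasible region is unbounded (it extends along (3, 4), (1, 8)), but f strictly increases along every unbounded feasible direction, so there is no improving ray and the minimum is attained at a vertex.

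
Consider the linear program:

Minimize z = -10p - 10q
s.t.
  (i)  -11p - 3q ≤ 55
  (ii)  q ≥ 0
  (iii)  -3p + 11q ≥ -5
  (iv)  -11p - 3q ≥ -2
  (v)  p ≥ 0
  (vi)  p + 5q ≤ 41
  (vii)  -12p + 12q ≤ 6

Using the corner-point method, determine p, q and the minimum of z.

p = 1/28, q = 15/28, minimum z = -40/7

Extreme points and z = -10p - 10q:
  (2/11, 0) → z = -20/11
  (0, 0) → z = 0
  (1/28, 15/28) → z = -40/7
  (0, 1/2) → z = -5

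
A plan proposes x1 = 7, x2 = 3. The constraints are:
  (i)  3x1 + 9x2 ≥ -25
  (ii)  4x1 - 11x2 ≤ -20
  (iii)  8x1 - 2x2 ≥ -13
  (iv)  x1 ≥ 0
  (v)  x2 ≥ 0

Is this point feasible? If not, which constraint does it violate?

Constraint (ii): 4x1 - 11x2 = -5, which is not ≤ -20. All other constraints are satisfied.

not feasible — violates (ii)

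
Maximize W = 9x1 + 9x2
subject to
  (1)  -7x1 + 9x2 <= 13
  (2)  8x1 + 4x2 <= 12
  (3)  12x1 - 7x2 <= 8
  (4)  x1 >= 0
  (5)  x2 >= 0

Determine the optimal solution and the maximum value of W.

x1 = 14/25, x2 = 47/25, maximum W = 549/25

The binding constraints are -7x1 + 9x2 = 13 and 8x1 + 4x2 = 12.
Solving simultaneously gives x1 = 14/25, x2 = 47/25.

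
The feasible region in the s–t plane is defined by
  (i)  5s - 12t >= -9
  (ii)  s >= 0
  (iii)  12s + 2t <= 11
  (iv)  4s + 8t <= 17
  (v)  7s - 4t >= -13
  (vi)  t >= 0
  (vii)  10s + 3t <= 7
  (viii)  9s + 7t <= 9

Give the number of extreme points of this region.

5

Of the 28 pairwise boundary intersections, those satisfying every inequality are:
  (0, 3/4)
  (45/143, 126/143)
  (0, 0)
  (7/10, 0)
  (22/43, 27/43)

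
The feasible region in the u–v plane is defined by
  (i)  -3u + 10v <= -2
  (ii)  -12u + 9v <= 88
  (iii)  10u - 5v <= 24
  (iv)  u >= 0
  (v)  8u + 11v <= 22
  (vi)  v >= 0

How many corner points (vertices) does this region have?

4

Pairwise boundary intersections that survive every other constraint:
  (242/113, 50/113)
  (2/3, 0)
  (187/75, 14/75)
  (12/5, 0)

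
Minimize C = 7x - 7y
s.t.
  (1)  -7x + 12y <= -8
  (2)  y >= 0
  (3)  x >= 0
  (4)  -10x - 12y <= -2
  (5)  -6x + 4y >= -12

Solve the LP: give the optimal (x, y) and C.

x = 8/7, y = 0, minimum C = 8

Feasible corners and C = 7x - 7y:
  (8/7, 0) → C = 8
  (28/11, 9/11) → C = 133/11
  (2, 0) → C = 14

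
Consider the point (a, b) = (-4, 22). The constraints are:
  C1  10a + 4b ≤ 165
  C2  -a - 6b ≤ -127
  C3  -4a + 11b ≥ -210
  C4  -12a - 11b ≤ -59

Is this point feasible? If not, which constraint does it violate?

C1: 48 ≤ 165 ✓
C2: -128 ≤ -127 ✓
C3: 258 ≥ -210 ✓
C4: -194 ≤ -59 ✓

feasible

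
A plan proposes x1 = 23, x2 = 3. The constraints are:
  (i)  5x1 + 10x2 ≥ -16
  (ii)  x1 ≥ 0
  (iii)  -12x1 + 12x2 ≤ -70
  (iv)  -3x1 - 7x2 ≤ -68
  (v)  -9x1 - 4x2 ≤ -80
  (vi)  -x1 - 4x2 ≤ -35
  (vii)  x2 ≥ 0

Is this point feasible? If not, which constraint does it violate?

(i): 145 ≥ -16 ✓
(ii): 23 ≥ 0 ✓
(iii): -240 ≤ -70 ✓
(iv): -90 ≤ -68 ✓
(v): -219 ≤ -80 ✓
(vi): -35 ≤ -35 ✓
(vii): 3 ≥ 0 ✓

feasible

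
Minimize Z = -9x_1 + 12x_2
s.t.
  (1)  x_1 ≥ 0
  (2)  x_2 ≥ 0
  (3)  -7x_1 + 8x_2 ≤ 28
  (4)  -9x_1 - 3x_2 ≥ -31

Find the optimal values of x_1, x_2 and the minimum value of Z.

x_1 = 31/9, x_2 = 0, minimum Z = -31

Extreme points and Z = -9x_1 + 12x_2:
  (0, 0) → Z = 0
  (0, 7/2) → Z = 42
  (31/9, 0) → Z = -31
  (164/93, 469/93) → Z = 1384/31

The binding constraints are x_2 = 0 and -9x_1 - 3x_2 = -31.
Solving simultaneously gives x_1 = 31/9, x_2 = 0.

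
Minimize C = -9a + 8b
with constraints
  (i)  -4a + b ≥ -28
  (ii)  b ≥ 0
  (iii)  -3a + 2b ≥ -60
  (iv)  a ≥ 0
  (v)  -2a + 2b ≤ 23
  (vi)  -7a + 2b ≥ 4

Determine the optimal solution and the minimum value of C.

Corner points and C = -9a + 8b:
  (0, 23/2) → C = 92
  (0, 2) → C = 16
  (19/5, 153/10) → C = 441/5

At the optimal vertex, a = 0 and -7a + 2b = 4.
Solving simultaneously gives a = 0, b = 2.

a = 0, b = 2, minimum C = 16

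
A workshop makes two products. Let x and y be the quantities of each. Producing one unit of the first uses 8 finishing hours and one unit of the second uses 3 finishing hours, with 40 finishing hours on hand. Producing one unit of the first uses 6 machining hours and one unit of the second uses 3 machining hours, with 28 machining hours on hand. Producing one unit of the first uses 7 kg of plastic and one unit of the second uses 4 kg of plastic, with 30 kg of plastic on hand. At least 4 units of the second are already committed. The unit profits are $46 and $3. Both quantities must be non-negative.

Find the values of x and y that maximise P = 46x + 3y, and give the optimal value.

Feasible corners and P = 46x + 3y:
  (0, 15/2) → P = 45/2
  (0, 4) → P = 12
  (2, 4) → P = 104

The binding constraints are 7x + 4y = 30 and y = 4.
Solving simultaneously gives x = 2, y = 4.

x = 2, y = 4, maximum P = 104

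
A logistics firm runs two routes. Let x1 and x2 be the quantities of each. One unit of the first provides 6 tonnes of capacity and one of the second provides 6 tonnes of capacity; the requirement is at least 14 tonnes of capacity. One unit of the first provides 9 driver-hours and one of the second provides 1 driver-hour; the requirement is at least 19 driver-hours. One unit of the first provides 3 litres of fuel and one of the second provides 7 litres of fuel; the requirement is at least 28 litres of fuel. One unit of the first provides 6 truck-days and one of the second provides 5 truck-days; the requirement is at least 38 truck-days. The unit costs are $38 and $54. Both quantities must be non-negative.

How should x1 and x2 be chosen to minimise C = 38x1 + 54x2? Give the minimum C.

Corner points and C = 38x1 + 54x2:
  (0, 19) → C = 1026
  (28/3, 0) → C = 1064/3
  (19/13, 76/13) → C = 4826/13
  (14/3, 2) → C = 856/3
The feasible region is unbounded (it extends along (0, 1), (1, 0)), but C strictly increases along every unbounded feasible direction, so there is no improving ray and the minimum is attained at a vertex.

x1 = 14/3, x2 = 2, minimum C = 856/3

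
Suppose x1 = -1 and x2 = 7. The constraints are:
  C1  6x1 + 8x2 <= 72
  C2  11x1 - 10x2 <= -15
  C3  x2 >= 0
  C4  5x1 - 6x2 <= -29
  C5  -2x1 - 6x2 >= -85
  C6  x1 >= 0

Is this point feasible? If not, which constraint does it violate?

Constraint C6: x1 = -1, which is not ≥ 0. All other constraints are satisfied.

not feasible — violates C6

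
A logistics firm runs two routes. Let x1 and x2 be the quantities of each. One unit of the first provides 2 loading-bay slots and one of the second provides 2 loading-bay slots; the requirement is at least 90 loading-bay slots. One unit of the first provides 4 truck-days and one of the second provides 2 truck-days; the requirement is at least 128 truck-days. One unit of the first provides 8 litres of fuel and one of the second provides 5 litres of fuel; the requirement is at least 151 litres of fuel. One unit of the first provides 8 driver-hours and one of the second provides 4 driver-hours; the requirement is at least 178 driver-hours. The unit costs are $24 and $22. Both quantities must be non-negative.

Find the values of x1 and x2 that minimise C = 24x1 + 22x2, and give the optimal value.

x1 = 19, x2 = 26, minimum C = 1028

Corner points and C = 24x1 + 22x2:
  (0, 64) → C = 1408
  (45, 0) → C = 1080
  (19, 26) → C = 1028
The feasible region is unbounded (it extends along (0, 1), (1, 0)), but C strictly increases along every unbounded feasible direction, so there is no improving ray and the minimum is attained at a vertex.

The binding constraints are 2x1 + 2x2 = 90 and 4x1 + 2x2 = 128.
Solving simultaneously gives x1 = 19, x2 = 26.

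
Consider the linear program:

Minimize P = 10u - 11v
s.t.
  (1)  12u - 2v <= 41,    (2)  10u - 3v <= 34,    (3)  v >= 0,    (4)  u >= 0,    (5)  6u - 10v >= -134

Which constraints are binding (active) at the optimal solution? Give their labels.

(4) and (5)

Corner points and P = 10u - 11v:
  (55/16, 1/8) → P = 33
  (113/18, 103/6) → P = -2269/18
  (17/5, 0) → P = 34
  (0, 0) → P = 0
  (0, 67/5) → P = -737/5

The minimum is at (0, 67/5). Substituting into each constraint, equality holds for (4) and (5); the remaining constraints have slack.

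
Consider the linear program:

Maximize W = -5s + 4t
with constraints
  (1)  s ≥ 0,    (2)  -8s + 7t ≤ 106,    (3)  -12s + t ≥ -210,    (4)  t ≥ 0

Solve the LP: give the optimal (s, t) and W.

s = 0, t = 106/7, maximum W = 424/7

Corner points and W = -5s + 4t:
  (0, 106/7) → W = 424/7
  (0, 0) → W = 0
  (394/19, 738/19) → W = 982/19
  (35/2, 0) → W = -175/2

At the optimal vertex, s = 0 and -8s + 7t = 106.
Solving simultaneously gives s = 0, t = 106/7.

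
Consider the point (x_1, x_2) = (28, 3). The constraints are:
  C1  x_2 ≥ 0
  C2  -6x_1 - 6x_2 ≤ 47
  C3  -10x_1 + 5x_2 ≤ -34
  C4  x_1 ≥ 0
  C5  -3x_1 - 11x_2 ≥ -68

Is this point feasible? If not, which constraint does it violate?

not feasible — violates C5

Constraint C5: -3x_1 - 11x_2 = -117, which is not ≥ -68. All other constraints are satisfied.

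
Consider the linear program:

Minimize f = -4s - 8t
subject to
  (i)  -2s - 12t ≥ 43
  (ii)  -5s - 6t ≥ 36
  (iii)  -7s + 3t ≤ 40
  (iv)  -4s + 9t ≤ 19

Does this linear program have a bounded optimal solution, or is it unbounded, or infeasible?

bounded optimum

Feasible corners and f = -4s - 8t:
  (-29/8, -143/48) → f = 115/3
  (-203/30, -221/90) → f = 2102/45
The feasible region has finitely many vertices and no improving ray; the minimum is 115/3 at (-29/8, -143/48).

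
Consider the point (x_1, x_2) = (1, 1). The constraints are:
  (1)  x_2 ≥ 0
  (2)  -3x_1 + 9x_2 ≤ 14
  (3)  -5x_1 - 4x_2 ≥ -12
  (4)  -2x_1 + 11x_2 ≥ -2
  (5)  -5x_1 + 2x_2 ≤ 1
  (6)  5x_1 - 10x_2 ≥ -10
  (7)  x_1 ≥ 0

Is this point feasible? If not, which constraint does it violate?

feasible

(1): 1 ≥ 0 ✓
(2): 6 ≤ 14 ✓
(3): -9 ≥ -12 ✓
(4): 9 ≥ -2 ✓
(5): -3 ≤ 1 ✓
(6): -5 ≥ -10 ✓
(7): 1 ≥ 0 ✓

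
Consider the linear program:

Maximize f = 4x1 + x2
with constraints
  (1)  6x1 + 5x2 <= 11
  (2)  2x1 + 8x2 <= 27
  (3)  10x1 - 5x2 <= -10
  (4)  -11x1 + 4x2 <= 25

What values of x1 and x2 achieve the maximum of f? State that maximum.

Vertices and f = 4x1 + x2:
  (1/16, 17/8) → f = 19/8
  (-81/79, 271/79) → f = -53/79
  (-17/3, -28/3) → f = -32

The binding constraints are 6x1 + 5x2 = 11 and 10x1 - 5x2 = -10.
Solving simultaneously gives x1 = 1/16, x2 = 17/8.

x1 = 1/16, x2 = 17/8, maximum f = 19/8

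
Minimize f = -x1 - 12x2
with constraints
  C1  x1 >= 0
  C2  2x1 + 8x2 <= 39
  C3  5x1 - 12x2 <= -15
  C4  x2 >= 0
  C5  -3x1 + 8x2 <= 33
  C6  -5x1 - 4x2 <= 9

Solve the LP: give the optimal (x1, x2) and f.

Corner points and f = -x1 - 12x2:
  (0, 5/4) → f = -15
  (0, 33/8) → f = -99/2
  (87/16, 225/64) → f = -381/8
  (6/5, 183/40) → f = -561/10

The optimum lies where 2x1 + 8x2 = 39 and -3x1 + 8x2 = 33.
Solving simultaneously gives x1 = 6/5, x2 = 183/40.

x1 = 6/5, x2 = 183/40, minimum f = -561/10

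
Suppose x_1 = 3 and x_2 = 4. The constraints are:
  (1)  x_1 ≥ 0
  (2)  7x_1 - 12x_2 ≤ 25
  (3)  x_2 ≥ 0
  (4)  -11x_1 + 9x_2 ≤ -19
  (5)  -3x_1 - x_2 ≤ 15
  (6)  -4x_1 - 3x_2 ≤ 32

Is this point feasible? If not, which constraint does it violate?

not feasible — violates (4)

Constraint (4): -11x_1 + 9x_2 = 3, which is not ≤ -19. All other constraints are satisfied.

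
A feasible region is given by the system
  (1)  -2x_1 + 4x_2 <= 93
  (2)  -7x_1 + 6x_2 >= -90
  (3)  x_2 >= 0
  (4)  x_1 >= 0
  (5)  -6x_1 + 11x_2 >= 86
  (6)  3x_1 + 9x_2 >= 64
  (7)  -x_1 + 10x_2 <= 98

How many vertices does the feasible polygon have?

3

Pairwise boundary intersections that survive every other constraint:
  (0, 86/11)
  (0, 49/5)
  (218/49, 502/49)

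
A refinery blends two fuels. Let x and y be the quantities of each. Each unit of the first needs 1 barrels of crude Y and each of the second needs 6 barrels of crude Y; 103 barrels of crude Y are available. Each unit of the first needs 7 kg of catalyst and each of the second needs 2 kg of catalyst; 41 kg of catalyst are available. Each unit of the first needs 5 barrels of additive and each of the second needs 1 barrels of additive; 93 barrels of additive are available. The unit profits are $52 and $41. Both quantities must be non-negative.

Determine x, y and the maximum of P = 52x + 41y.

x = 1, y = 17, maximum P = 749

Vertices and P = 52x + 41y:
  (0, 0) → P = 0
  (0, 103/6) → P = 4223/6
  (41/7, 0) → P = 2132/7
  (1, 17) → P = 749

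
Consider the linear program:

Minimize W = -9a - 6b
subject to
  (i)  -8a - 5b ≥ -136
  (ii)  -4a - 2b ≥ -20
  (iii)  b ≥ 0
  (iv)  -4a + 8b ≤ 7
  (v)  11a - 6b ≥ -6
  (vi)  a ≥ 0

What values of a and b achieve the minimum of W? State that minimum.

a = 73/20, b = 27/10, minimum W = -981/20

Feasible corners and W = -9a - 6b:
  (5, 0) → W = -45
  (73/20, 27/10) → W = -981/20
  (0, 0) → W = 0
  (0, 7/8) → W = -21/4

At the optimal vertex, -4a - 2b = -20 and -4a + 8b = 7.
Solving simultaneously gives a = 73/20, b = 27/10.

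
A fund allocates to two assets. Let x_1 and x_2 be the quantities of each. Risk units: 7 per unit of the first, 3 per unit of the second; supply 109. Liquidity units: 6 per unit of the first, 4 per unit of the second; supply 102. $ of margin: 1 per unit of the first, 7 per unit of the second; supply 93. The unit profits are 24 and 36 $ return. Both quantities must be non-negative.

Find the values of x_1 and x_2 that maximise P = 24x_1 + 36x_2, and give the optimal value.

x_1 = 9, x_2 = 12, maximum P = 648

Corner points and P = 24x_1 + 36x_2:
  (0, 0) → P = 0
  (0, 93/7) → P = 3348/7
  (109/7, 0) → P = 2616/7
  (13, 6) → P = 528
  (9, 12) → P = 648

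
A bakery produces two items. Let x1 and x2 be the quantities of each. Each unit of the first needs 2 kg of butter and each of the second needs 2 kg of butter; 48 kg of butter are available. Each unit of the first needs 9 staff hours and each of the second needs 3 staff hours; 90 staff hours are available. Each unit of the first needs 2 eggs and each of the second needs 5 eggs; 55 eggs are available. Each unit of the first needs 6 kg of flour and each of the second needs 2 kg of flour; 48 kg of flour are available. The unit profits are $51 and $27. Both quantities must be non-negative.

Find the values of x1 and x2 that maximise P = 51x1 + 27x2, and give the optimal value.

x1 = 5, x2 = 9, maximum P = 498

Vertices and P = 51x1 + 27x2:
  (0, 0) → P = 0
  (0, 11) → P = 297
  (8, 0) → P = 408
  (5, 9) → P = 498

At the optimal vertex, 2x1 + 5x2 = 55 and 6x1 + 2x2 = 48.
Solving simultaneously gives x1 = 5, x2 = 9.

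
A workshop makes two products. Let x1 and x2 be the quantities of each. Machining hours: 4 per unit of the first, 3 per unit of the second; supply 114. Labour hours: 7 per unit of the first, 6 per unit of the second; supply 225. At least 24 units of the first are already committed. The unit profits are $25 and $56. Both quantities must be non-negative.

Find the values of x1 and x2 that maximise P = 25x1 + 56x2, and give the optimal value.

x1 = 24, x2 = 6, maximum P = 936

Feasible corners and P = 25x1 + 56x2:
  (57/2, 0) → P = 1425/2
  (24, 0) → P = 600
  (24, 6) → P = 936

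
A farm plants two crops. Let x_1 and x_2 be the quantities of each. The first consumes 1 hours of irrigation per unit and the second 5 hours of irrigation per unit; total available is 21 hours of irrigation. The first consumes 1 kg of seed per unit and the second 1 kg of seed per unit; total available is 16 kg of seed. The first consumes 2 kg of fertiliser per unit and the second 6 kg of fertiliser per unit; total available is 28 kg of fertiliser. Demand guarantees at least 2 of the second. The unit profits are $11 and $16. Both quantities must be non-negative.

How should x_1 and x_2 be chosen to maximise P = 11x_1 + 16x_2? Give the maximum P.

The binding constraints are 2x_1 + 6x_2 = 28 and x_2 = 2.
Solving simultaneously gives x_1 = 8, x_2 = 2.

x_1 = 8, x_2 = 2, maximum P = 120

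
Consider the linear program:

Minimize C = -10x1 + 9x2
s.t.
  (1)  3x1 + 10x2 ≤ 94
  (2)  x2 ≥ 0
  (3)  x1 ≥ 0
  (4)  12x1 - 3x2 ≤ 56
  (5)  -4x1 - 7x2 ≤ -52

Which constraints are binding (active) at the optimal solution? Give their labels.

(4) and (5)

Vertices and C = -10x1 + 9x2:
  (0, 47/5) → C = 423/5
  (842/129, 320/43) → C = 220/129
  (0, 52/7) → C = 468/7
  (137/24, 25/6) → C = -235/12

The minimum is at (137/24, 25/6). Substituting into each constraint, equality holds for (4) and (5); the remaining constraints have slack.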